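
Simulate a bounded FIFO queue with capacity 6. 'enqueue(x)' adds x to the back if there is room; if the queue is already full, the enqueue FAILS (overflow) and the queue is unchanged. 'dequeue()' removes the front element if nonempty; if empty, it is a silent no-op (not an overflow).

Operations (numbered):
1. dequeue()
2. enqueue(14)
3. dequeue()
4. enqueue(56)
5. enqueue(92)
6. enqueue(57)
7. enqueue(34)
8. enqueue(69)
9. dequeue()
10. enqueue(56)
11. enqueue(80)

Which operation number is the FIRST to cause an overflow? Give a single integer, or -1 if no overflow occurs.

Answer: -1

Derivation:
1. dequeue(): empty, no-op, size=0
2. enqueue(14): size=1
3. dequeue(): size=0
4. enqueue(56): size=1
5. enqueue(92): size=2
6. enqueue(57): size=3
7. enqueue(34): size=4
8. enqueue(69): size=5
9. dequeue(): size=4
10. enqueue(56): size=5
11. enqueue(80): size=6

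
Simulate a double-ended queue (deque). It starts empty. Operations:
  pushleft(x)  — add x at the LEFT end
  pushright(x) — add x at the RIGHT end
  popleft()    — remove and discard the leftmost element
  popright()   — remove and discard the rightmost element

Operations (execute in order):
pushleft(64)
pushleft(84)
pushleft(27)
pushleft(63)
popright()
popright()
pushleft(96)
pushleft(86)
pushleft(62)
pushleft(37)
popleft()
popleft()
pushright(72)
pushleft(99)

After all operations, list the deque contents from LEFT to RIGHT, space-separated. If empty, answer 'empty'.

Answer: 99 86 96 63 27 72

Derivation:
pushleft(64): [64]
pushleft(84): [84, 64]
pushleft(27): [27, 84, 64]
pushleft(63): [63, 27, 84, 64]
popright(): [63, 27, 84]
popright(): [63, 27]
pushleft(96): [96, 63, 27]
pushleft(86): [86, 96, 63, 27]
pushleft(62): [62, 86, 96, 63, 27]
pushleft(37): [37, 62, 86, 96, 63, 27]
popleft(): [62, 86, 96, 63, 27]
popleft(): [86, 96, 63, 27]
pushright(72): [86, 96, 63, 27, 72]
pushleft(99): [99, 86, 96, 63, 27, 72]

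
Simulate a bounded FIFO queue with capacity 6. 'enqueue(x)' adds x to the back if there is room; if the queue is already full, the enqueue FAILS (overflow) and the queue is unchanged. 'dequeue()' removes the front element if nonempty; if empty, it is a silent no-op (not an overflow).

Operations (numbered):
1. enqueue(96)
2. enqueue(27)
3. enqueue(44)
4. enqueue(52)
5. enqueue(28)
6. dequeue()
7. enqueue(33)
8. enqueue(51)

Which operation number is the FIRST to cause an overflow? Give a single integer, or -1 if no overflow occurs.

1. enqueue(96): size=1
2. enqueue(27): size=2
3. enqueue(44): size=3
4. enqueue(52): size=4
5. enqueue(28): size=5
6. dequeue(): size=4
7. enqueue(33): size=5
8. enqueue(51): size=6

Answer: -1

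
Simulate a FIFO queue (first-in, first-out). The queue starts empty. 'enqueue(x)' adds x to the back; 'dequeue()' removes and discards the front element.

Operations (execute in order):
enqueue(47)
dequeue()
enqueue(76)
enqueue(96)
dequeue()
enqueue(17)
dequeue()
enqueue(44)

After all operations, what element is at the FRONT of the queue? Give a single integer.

Answer: 17

Derivation:
enqueue(47): queue = [47]
dequeue(): queue = []
enqueue(76): queue = [76]
enqueue(96): queue = [76, 96]
dequeue(): queue = [96]
enqueue(17): queue = [96, 17]
dequeue(): queue = [17]
enqueue(44): queue = [17, 44]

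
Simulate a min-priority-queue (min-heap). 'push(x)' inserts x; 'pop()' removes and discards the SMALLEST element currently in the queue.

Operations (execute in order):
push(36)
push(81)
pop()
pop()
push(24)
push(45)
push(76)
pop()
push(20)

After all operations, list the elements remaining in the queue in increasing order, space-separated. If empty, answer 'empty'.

Answer: 20 45 76

Derivation:
push(36): heap contents = [36]
push(81): heap contents = [36, 81]
pop() → 36: heap contents = [81]
pop() → 81: heap contents = []
push(24): heap contents = [24]
push(45): heap contents = [24, 45]
push(76): heap contents = [24, 45, 76]
pop() → 24: heap contents = [45, 76]
push(20): heap contents = [20, 45, 76]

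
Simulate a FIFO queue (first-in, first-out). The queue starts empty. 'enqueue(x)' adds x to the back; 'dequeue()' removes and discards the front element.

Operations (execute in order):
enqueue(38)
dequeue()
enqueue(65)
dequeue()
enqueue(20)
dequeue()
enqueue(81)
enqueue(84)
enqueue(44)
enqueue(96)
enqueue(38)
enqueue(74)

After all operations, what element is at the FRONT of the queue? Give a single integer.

Answer: 81

Derivation:
enqueue(38): queue = [38]
dequeue(): queue = []
enqueue(65): queue = [65]
dequeue(): queue = []
enqueue(20): queue = [20]
dequeue(): queue = []
enqueue(81): queue = [81]
enqueue(84): queue = [81, 84]
enqueue(44): queue = [81, 84, 44]
enqueue(96): queue = [81, 84, 44, 96]
enqueue(38): queue = [81, 84, 44, 96, 38]
enqueue(74): queue = [81, 84, 44, 96, 38, 74]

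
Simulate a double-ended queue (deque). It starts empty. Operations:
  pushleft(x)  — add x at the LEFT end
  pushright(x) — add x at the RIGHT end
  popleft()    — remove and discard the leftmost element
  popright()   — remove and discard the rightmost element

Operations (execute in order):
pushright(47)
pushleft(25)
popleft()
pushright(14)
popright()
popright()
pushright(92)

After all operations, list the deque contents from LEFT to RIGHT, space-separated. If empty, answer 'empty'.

pushright(47): [47]
pushleft(25): [25, 47]
popleft(): [47]
pushright(14): [47, 14]
popright(): [47]
popright(): []
pushright(92): [92]

Answer: 92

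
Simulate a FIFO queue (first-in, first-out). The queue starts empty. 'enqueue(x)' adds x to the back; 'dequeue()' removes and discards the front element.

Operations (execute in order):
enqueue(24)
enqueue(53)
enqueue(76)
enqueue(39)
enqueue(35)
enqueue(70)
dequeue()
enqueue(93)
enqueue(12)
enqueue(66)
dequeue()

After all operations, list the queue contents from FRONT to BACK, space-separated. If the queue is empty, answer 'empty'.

enqueue(24): [24]
enqueue(53): [24, 53]
enqueue(76): [24, 53, 76]
enqueue(39): [24, 53, 76, 39]
enqueue(35): [24, 53, 76, 39, 35]
enqueue(70): [24, 53, 76, 39, 35, 70]
dequeue(): [53, 76, 39, 35, 70]
enqueue(93): [53, 76, 39, 35, 70, 93]
enqueue(12): [53, 76, 39, 35, 70, 93, 12]
enqueue(66): [53, 76, 39, 35, 70, 93, 12, 66]
dequeue(): [76, 39, 35, 70, 93, 12, 66]

Answer: 76 39 35 70 93 12 66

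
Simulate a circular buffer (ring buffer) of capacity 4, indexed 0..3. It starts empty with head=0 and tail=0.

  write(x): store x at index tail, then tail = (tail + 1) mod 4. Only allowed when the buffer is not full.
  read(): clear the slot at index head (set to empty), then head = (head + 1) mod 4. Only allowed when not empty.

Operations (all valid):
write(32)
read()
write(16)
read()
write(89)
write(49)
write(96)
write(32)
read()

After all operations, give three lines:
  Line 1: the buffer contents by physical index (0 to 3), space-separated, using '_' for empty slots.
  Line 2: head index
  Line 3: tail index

write(32): buf=[32 _ _ _], head=0, tail=1, size=1
read(): buf=[_ _ _ _], head=1, tail=1, size=0
write(16): buf=[_ 16 _ _], head=1, tail=2, size=1
read(): buf=[_ _ _ _], head=2, tail=2, size=0
write(89): buf=[_ _ 89 _], head=2, tail=3, size=1
write(49): buf=[_ _ 89 49], head=2, tail=0, size=2
write(96): buf=[96 _ 89 49], head=2, tail=1, size=3
write(32): buf=[96 32 89 49], head=2, tail=2, size=4
read(): buf=[96 32 _ 49], head=3, tail=2, size=3

Answer: 96 32 _ 49
3
2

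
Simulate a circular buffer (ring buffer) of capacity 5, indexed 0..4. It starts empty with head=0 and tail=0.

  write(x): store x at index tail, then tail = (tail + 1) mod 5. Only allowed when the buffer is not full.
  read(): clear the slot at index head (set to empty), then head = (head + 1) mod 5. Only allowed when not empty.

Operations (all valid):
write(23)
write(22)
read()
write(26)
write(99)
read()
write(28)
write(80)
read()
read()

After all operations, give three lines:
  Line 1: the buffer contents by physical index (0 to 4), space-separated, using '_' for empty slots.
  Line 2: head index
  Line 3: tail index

Answer: 80 _ _ _ 28
4
1

Derivation:
write(23): buf=[23 _ _ _ _], head=0, tail=1, size=1
write(22): buf=[23 22 _ _ _], head=0, tail=2, size=2
read(): buf=[_ 22 _ _ _], head=1, tail=2, size=1
write(26): buf=[_ 22 26 _ _], head=1, tail=3, size=2
write(99): buf=[_ 22 26 99 _], head=1, tail=4, size=3
read(): buf=[_ _ 26 99 _], head=2, tail=4, size=2
write(28): buf=[_ _ 26 99 28], head=2, tail=0, size=3
write(80): buf=[80 _ 26 99 28], head=2, tail=1, size=4
read(): buf=[80 _ _ 99 28], head=3, tail=1, size=3
read(): buf=[80 _ _ _ 28], head=4, tail=1, size=2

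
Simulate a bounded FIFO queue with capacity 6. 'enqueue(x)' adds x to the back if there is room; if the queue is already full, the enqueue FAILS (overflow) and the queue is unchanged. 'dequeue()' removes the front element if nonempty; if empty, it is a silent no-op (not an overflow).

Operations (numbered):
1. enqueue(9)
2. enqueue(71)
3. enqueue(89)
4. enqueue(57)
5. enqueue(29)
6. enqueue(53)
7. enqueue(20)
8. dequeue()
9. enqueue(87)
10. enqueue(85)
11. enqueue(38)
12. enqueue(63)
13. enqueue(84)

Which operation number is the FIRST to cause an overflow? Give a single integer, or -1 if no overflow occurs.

Answer: 7

Derivation:
1. enqueue(9): size=1
2. enqueue(71): size=2
3. enqueue(89): size=3
4. enqueue(57): size=4
5. enqueue(29): size=5
6. enqueue(53): size=6
7. enqueue(20): size=6=cap → OVERFLOW (fail)
8. dequeue(): size=5
9. enqueue(87): size=6
10. enqueue(85): size=6=cap → OVERFLOW (fail)
11. enqueue(38): size=6=cap → OVERFLOW (fail)
12. enqueue(63): size=6=cap → OVERFLOW (fail)
13. enqueue(84): size=6=cap → OVERFLOW (fail)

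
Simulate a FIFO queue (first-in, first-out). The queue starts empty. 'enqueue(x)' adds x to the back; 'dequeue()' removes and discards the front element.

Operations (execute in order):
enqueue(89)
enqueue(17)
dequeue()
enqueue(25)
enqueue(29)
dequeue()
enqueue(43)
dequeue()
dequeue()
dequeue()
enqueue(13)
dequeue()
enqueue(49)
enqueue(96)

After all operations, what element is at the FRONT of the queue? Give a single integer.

enqueue(89): queue = [89]
enqueue(17): queue = [89, 17]
dequeue(): queue = [17]
enqueue(25): queue = [17, 25]
enqueue(29): queue = [17, 25, 29]
dequeue(): queue = [25, 29]
enqueue(43): queue = [25, 29, 43]
dequeue(): queue = [29, 43]
dequeue(): queue = [43]
dequeue(): queue = []
enqueue(13): queue = [13]
dequeue(): queue = []
enqueue(49): queue = [49]
enqueue(96): queue = [49, 96]

Answer: 49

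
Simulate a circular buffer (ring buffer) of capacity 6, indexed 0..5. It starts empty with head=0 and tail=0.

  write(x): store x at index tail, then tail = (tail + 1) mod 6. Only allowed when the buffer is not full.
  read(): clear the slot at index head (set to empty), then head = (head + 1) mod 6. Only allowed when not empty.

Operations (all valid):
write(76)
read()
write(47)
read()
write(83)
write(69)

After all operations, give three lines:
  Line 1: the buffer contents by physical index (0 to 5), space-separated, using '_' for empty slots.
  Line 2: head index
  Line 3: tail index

write(76): buf=[76 _ _ _ _ _], head=0, tail=1, size=1
read(): buf=[_ _ _ _ _ _], head=1, tail=1, size=0
write(47): buf=[_ 47 _ _ _ _], head=1, tail=2, size=1
read(): buf=[_ _ _ _ _ _], head=2, tail=2, size=0
write(83): buf=[_ _ 83 _ _ _], head=2, tail=3, size=1
write(69): buf=[_ _ 83 69 _ _], head=2, tail=4, size=2

Answer: _ _ 83 69 _ _
2
4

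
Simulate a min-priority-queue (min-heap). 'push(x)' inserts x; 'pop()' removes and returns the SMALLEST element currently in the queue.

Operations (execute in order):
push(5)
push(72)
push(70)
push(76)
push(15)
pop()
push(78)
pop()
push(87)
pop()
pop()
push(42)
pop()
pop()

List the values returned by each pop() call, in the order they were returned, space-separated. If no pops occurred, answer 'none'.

push(5): heap contents = [5]
push(72): heap contents = [5, 72]
push(70): heap contents = [5, 70, 72]
push(76): heap contents = [5, 70, 72, 76]
push(15): heap contents = [5, 15, 70, 72, 76]
pop() → 5: heap contents = [15, 70, 72, 76]
push(78): heap contents = [15, 70, 72, 76, 78]
pop() → 15: heap contents = [70, 72, 76, 78]
push(87): heap contents = [70, 72, 76, 78, 87]
pop() → 70: heap contents = [72, 76, 78, 87]
pop() → 72: heap contents = [76, 78, 87]
push(42): heap contents = [42, 76, 78, 87]
pop() → 42: heap contents = [76, 78, 87]
pop() → 76: heap contents = [78, 87]

Answer: 5 15 70 72 42 76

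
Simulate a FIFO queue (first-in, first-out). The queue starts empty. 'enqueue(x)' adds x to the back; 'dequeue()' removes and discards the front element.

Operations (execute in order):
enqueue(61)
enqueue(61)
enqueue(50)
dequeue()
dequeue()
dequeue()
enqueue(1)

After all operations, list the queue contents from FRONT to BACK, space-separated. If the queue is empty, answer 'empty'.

Answer: 1

Derivation:
enqueue(61): [61]
enqueue(61): [61, 61]
enqueue(50): [61, 61, 50]
dequeue(): [61, 50]
dequeue(): [50]
dequeue(): []
enqueue(1): [1]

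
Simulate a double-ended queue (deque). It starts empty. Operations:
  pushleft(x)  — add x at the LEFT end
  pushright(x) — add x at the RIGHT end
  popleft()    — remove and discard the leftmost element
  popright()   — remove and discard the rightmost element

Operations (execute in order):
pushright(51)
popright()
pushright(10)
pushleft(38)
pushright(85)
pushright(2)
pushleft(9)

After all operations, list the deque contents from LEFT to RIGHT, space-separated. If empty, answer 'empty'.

Answer: 9 38 10 85 2

Derivation:
pushright(51): [51]
popright(): []
pushright(10): [10]
pushleft(38): [38, 10]
pushright(85): [38, 10, 85]
pushright(2): [38, 10, 85, 2]
pushleft(9): [9, 38, 10, 85, 2]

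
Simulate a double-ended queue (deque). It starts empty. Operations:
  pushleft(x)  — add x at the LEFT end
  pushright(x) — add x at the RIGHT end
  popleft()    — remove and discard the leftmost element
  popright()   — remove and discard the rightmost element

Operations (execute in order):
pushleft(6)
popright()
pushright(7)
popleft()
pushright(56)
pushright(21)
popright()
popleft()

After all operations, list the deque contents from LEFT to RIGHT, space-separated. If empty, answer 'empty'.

pushleft(6): [6]
popright(): []
pushright(7): [7]
popleft(): []
pushright(56): [56]
pushright(21): [56, 21]
popright(): [56]
popleft(): []

Answer: empty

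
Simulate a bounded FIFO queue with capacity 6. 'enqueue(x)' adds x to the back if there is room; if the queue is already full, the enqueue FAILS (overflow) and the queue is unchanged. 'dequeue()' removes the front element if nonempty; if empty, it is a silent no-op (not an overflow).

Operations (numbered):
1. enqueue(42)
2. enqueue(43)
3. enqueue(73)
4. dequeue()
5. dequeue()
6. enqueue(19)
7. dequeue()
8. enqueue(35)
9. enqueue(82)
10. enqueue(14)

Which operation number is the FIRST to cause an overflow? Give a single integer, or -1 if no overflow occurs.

1. enqueue(42): size=1
2. enqueue(43): size=2
3. enqueue(73): size=3
4. dequeue(): size=2
5. dequeue(): size=1
6. enqueue(19): size=2
7. dequeue(): size=1
8. enqueue(35): size=2
9. enqueue(82): size=3
10. enqueue(14): size=4

Answer: -1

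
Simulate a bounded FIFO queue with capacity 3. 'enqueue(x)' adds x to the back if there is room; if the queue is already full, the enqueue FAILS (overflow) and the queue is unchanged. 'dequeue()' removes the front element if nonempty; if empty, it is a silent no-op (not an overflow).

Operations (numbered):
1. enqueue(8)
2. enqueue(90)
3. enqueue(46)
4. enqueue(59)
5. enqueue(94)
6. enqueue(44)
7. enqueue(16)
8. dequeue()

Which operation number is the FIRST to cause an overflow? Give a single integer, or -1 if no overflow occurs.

1. enqueue(8): size=1
2. enqueue(90): size=2
3. enqueue(46): size=3
4. enqueue(59): size=3=cap → OVERFLOW (fail)
5. enqueue(94): size=3=cap → OVERFLOW (fail)
6. enqueue(44): size=3=cap → OVERFLOW (fail)
7. enqueue(16): size=3=cap → OVERFLOW (fail)
8. dequeue(): size=2

Answer: 4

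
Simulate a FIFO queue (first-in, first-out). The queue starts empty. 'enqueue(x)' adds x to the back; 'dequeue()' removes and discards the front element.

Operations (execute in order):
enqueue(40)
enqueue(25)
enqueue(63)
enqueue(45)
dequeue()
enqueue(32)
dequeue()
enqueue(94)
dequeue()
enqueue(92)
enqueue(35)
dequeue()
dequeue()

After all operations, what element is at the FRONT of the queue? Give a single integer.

Answer: 94

Derivation:
enqueue(40): queue = [40]
enqueue(25): queue = [40, 25]
enqueue(63): queue = [40, 25, 63]
enqueue(45): queue = [40, 25, 63, 45]
dequeue(): queue = [25, 63, 45]
enqueue(32): queue = [25, 63, 45, 32]
dequeue(): queue = [63, 45, 32]
enqueue(94): queue = [63, 45, 32, 94]
dequeue(): queue = [45, 32, 94]
enqueue(92): queue = [45, 32, 94, 92]
enqueue(35): queue = [45, 32, 94, 92, 35]
dequeue(): queue = [32, 94, 92, 35]
dequeue(): queue = [94, 92, 35]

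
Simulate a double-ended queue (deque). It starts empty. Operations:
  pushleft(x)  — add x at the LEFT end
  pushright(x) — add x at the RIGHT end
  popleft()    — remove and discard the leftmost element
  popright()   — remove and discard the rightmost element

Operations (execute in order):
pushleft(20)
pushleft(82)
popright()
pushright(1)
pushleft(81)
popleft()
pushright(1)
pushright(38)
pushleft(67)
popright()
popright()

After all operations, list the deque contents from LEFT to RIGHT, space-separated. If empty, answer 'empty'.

Answer: 67 82 1

Derivation:
pushleft(20): [20]
pushleft(82): [82, 20]
popright(): [82]
pushright(1): [82, 1]
pushleft(81): [81, 82, 1]
popleft(): [82, 1]
pushright(1): [82, 1, 1]
pushright(38): [82, 1, 1, 38]
pushleft(67): [67, 82, 1, 1, 38]
popright(): [67, 82, 1, 1]
popright(): [67, 82, 1]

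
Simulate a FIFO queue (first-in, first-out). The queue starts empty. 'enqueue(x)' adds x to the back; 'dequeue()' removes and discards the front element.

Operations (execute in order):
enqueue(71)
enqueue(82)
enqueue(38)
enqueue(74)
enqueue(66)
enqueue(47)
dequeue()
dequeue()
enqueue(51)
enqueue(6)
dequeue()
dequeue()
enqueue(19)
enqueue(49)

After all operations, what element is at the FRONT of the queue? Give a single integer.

Answer: 66

Derivation:
enqueue(71): queue = [71]
enqueue(82): queue = [71, 82]
enqueue(38): queue = [71, 82, 38]
enqueue(74): queue = [71, 82, 38, 74]
enqueue(66): queue = [71, 82, 38, 74, 66]
enqueue(47): queue = [71, 82, 38, 74, 66, 47]
dequeue(): queue = [82, 38, 74, 66, 47]
dequeue(): queue = [38, 74, 66, 47]
enqueue(51): queue = [38, 74, 66, 47, 51]
enqueue(6): queue = [38, 74, 66, 47, 51, 6]
dequeue(): queue = [74, 66, 47, 51, 6]
dequeue(): queue = [66, 47, 51, 6]
enqueue(19): queue = [66, 47, 51, 6, 19]
enqueue(49): queue = [66, 47, 51, 6, 19, 49]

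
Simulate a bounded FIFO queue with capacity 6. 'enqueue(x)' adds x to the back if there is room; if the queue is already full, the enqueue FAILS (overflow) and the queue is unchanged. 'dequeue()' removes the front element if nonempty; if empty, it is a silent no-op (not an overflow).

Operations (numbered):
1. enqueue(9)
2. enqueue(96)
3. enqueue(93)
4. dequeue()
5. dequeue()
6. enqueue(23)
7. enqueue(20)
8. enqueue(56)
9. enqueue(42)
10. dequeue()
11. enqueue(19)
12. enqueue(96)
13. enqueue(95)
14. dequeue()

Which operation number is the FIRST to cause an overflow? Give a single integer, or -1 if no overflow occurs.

Answer: 13

Derivation:
1. enqueue(9): size=1
2. enqueue(96): size=2
3. enqueue(93): size=3
4. dequeue(): size=2
5. dequeue(): size=1
6. enqueue(23): size=2
7. enqueue(20): size=3
8. enqueue(56): size=4
9. enqueue(42): size=5
10. dequeue(): size=4
11. enqueue(19): size=5
12. enqueue(96): size=6
13. enqueue(95): size=6=cap → OVERFLOW (fail)
14. dequeue(): size=5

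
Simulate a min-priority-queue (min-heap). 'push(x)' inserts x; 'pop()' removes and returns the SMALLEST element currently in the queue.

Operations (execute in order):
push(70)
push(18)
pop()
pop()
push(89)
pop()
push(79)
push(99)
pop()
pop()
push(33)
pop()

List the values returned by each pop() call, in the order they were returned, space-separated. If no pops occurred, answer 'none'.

push(70): heap contents = [70]
push(18): heap contents = [18, 70]
pop() → 18: heap contents = [70]
pop() → 70: heap contents = []
push(89): heap contents = [89]
pop() → 89: heap contents = []
push(79): heap contents = [79]
push(99): heap contents = [79, 99]
pop() → 79: heap contents = [99]
pop() → 99: heap contents = []
push(33): heap contents = [33]
pop() → 33: heap contents = []

Answer: 18 70 89 79 99 33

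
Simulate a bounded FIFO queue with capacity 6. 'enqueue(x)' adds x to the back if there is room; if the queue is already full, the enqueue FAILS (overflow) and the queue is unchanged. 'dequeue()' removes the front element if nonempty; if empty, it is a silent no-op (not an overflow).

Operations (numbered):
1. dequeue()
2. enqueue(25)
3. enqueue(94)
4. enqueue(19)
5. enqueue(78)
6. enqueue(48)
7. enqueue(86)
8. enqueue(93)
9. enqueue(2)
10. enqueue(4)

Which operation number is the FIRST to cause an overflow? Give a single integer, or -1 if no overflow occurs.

Answer: 8

Derivation:
1. dequeue(): empty, no-op, size=0
2. enqueue(25): size=1
3. enqueue(94): size=2
4. enqueue(19): size=3
5. enqueue(78): size=4
6. enqueue(48): size=5
7. enqueue(86): size=6
8. enqueue(93): size=6=cap → OVERFLOW (fail)
9. enqueue(2): size=6=cap → OVERFLOW (fail)
10. enqueue(4): size=6=cap → OVERFLOW (fail)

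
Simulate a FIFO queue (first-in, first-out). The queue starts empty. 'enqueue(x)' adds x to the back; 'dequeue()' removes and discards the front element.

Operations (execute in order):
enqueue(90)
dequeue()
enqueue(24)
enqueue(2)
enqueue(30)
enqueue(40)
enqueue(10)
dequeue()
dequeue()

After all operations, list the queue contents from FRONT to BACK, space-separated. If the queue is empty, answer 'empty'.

Answer: 30 40 10

Derivation:
enqueue(90): [90]
dequeue(): []
enqueue(24): [24]
enqueue(2): [24, 2]
enqueue(30): [24, 2, 30]
enqueue(40): [24, 2, 30, 40]
enqueue(10): [24, 2, 30, 40, 10]
dequeue(): [2, 30, 40, 10]
dequeue(): [30, 40, 10]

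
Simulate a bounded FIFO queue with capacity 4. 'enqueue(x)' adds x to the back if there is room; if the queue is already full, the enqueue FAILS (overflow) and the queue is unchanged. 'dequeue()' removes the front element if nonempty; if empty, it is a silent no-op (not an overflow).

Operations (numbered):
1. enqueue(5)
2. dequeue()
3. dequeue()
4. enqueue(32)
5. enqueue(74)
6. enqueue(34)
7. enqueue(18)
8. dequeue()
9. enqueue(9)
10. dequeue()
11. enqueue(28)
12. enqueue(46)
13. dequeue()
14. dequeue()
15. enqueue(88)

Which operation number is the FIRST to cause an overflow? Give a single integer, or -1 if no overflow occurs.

Answer: 12

Derivation:
1. enqueue(5): size=1
2. dequeue(): size=0
3. dequeue(): empty, no-op, size=0
4. enqueue(32): size=1
5. enqueue(74): size=2
6. enqueue(34): size=3
7. enqueue(18): size=4
8. dequeue(): size=3
9. enqueue(9): size=4
10. dequeue(): size=3
11. enqueue(28): size=4
12. enqueue(46): size=4=cap → OVERFLOW (fail)
13. dequeue(): size=3
14. dequeue(): size=2
15. enqueue(88): size=3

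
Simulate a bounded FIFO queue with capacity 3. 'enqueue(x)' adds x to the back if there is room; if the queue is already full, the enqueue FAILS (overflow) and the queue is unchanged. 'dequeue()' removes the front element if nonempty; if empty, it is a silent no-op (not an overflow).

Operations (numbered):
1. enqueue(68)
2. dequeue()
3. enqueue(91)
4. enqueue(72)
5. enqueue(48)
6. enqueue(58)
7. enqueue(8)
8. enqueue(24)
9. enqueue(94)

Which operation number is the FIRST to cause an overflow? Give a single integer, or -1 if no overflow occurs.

1. enqueue(68): size=1
2. dequeue(): size=0
3. enqueue(91): size=1
4. enqueue(72): size=2
5. enqueue(48): size=3
6. enqueue(58): size=3=cap → OVERFLOW (fail)
7. enqueue(8): size=3=cap → OVERFLOW (fail)
8. enqueue(24): size=3=cap → OVERFLOW (fail)
9. enqueue(94): size=3=cap → OVERFLOW (fail)

Answer: 6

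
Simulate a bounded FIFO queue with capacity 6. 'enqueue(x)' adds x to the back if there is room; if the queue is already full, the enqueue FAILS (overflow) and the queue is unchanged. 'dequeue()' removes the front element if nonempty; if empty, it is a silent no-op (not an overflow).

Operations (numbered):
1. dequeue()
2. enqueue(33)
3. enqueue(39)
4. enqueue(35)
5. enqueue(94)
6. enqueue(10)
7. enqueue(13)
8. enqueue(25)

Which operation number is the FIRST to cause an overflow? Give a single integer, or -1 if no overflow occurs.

1. dequeue(): empty, no-op, size=0
2. enqueue(33): size=1
3. enqueue(39): size=2
4. enqueue(35): size=3
5. enqueue(94): size=4
6. enqueue(10): size=5
7. enqueue(13): size=6
8. enqueue(25): size=6=cap → OVERFLOW (fail)

Answer: 8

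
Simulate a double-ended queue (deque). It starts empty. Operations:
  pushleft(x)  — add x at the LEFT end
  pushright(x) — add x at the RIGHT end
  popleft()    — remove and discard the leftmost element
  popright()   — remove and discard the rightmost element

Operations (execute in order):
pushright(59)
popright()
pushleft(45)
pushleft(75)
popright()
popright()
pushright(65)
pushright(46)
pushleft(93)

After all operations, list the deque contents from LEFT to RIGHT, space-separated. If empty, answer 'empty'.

pushright(59): [59]
popright(): []
pushleft(45): [45]
pushleft(75): [75, 45]
popright(): [75]
popright(): []
pushright(65): [65]
pushright(46): [65, 46]
pushleft(93): [93, 65, 46]

Answer: 93 65 46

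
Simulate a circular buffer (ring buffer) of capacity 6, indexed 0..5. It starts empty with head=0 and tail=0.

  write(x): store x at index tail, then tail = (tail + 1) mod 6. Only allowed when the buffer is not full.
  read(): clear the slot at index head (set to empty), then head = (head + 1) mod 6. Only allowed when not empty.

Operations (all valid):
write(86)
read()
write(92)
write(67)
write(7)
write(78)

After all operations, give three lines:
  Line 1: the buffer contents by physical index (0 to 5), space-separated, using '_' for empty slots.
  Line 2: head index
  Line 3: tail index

Answer: _ 92 67 7 78 _
1
5

Derivation:
write(86): buf=[86 _ _ _ _ _], head=0, tail=1, size=1
read(): buf=[_ _ _ _ _ _], head=1, tail=1, size=0
write(92): buf=[_ 92 _ _ _ _], head=1, tail=2, size=1
write(67): buf=[_ 92 67 _ _ _], head=1, tail=3, size=2
write(7): buf=[_ 92 67 7 _ _], head=1, tail=4, size=3
write(78): buf=[_ 92 67 7 78 _], head=1, tail=5, size=4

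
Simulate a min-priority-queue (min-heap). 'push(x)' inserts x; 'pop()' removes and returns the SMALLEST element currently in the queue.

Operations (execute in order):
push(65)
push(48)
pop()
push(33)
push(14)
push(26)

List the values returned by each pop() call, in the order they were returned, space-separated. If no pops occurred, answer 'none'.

push(65): heap contents = [65]
push(48): heap contents = [48, 65]
pop() → 48: heap contents = [65]
push(33): heap contents = [33, 65]
push(14): heap contents = [14, 33, 65]
push(26): heap contents = [14, 26, 33, 65]

Answer: 48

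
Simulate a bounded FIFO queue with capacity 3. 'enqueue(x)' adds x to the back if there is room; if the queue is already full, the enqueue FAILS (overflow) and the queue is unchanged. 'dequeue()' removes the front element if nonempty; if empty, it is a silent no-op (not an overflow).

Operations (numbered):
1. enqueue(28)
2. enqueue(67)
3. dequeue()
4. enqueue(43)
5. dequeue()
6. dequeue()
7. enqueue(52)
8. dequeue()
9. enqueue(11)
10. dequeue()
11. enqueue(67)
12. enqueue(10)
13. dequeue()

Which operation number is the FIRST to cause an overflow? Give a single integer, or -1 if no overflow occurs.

1. enqueue(28): size=1
2. enqueue(67): size=2
3. dequeue(): size=1
4. enqueue(43): size=2
5. dequeue(): size=1
6. dequeue(): size=0
7. enqueue(52): size=1
8. dequeue(): size=0
9. enqueue(11): size=1
10. dequeue(): size=0
11. enqueue(67): size=1
12. enqueue(10): size=2
13. dequeue(): size=1

Answer: -1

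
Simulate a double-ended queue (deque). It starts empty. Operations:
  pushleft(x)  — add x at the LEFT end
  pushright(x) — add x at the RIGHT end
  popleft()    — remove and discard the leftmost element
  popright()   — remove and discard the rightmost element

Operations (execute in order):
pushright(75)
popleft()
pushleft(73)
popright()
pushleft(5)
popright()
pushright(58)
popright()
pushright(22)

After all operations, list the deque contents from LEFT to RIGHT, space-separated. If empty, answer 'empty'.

Answer: 22

Derivation:
pushright(75): [75]
popleft(): []
pushleft(73): [73]
popright(): []
pushleft(5): [5]
popright(): []
pushright(58): [58]
popright(): []
pushright(22): [22]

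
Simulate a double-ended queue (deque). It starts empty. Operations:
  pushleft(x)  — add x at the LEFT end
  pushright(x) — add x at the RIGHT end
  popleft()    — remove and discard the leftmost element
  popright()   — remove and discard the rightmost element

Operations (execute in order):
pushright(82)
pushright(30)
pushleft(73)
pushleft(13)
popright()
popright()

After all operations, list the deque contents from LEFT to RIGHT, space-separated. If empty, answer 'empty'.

Answer: 13 73

Derivation:
pushright(82): [82]
pushright(30): [82, 30]
pushleft(73): [73, 82, 30]
pushleft(13): [13, 73, 82, 30]
popright(): [13, 73, 82]
popright(): [13, 73]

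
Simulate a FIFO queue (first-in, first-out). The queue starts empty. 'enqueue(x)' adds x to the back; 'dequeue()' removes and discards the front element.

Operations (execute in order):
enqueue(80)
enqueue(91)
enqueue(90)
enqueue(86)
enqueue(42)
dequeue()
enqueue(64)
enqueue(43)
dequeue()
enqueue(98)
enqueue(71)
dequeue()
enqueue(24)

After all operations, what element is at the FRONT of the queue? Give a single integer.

Answer: 86

Derivation:
enqueue(80): queue = [80]
enqueue(91): queue = [80, 91]
enqueue(90): queue = [80, 91, 90]
enqueue(86): queue = [80, 91, 90, 86]
enqueue(42): queue = [80, 91, 90, 86, 42]
dequeue(): queue = [91, 90, 86, 42]
enqueue(64): queue = [91, 90, 86, 42, 64]
enqueue(43): queue = [91, 90, 86, 42, 64, 43]
dequeue(): queue = [90, 86, 42, 64, 43]
enqueue(98): queue = [90, 86, 42, 64, 43, 98]
enqueue(71): queue = [90, 86, 42, 64, 43, 98, 71]
dequeue(): queue = [86, 42, 64, 43, 98, 71]
enqueue(24): queue = [86, 42, 64, 43, 98, 71, 24]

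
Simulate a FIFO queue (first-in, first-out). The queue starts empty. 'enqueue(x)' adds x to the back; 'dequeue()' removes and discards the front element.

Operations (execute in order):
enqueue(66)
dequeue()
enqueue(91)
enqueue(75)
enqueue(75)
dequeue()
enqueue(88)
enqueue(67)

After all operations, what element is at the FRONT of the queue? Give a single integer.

Answer: 75

Derivation:
enqueue(66): queue = [66]
dequeue(): queue = []
enqueue(91): queue = [91]
enqueue(75): queue = [91, 75]
enqueue(75): queue = [91, 75, 75]
dequeue(): queue = [75, 75]
enqueue(88): queue = [75, 75, 88]
enqueue(67): queue = [75, 75, 88, 67]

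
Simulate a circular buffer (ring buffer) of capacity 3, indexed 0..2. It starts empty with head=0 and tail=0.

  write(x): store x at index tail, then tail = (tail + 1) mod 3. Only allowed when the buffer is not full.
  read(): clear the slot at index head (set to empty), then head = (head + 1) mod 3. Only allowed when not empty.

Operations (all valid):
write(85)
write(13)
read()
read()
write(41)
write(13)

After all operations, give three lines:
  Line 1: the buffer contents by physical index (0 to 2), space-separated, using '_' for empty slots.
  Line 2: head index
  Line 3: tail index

write(85): buf=[85 _ _], head=0, tail=1, size=1
write(13): buf=[85 13 _], head=0, tail=2, size=2
read(): buf=[_ 13 _], head=1, tail=2, size=1
read(): buf=[_ _ _], head=2, tail=2, size=0
write(41): buf=[_ _ 41], head=2, tail=0, size=1
write(13): buf=[13 _ 41], head=2, tail=1, size=2

Answer: 13 _ 41
2
1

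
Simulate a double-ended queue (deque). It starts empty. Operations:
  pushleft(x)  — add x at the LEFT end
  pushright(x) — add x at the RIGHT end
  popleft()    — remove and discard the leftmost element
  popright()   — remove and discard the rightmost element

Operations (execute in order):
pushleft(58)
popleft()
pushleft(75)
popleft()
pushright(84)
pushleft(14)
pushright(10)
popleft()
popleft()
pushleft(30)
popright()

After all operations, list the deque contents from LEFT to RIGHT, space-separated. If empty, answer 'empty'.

Answer: 30

Derivation:
pushleft(58): [58]
popleft(): []
pushleft(75): [75]
popleft(): []
pushright(84): [84]
pushleft(14): [14, 84]
pushright(10): [14, 84, 10]
popleft(): [84, 10]
popleft(): [10]
pushleft(30): [30, 10]
popright(): [30]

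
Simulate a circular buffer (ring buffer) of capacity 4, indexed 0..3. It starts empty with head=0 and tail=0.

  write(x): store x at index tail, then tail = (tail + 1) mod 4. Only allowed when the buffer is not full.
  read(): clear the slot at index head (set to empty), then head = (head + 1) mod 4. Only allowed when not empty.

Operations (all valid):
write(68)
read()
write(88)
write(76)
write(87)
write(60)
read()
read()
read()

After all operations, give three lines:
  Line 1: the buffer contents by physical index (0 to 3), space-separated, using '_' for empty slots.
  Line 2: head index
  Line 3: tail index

Answer: 60 _ _ _
0
1

Derivation:
write(68): buf=[68 _ _ _], head=0, tail=1, size=1
read(): buf=[_ _ _ _], head=1, tail=1, size=0
write(88): buf=[_ 88 _ _], head=1, tail=2, size=1
write(76): buf=[_ 88 76 _], head=1, tail=3, size=2
write(87): buf=[_ 88 76 87], head=1, tail=0, size=3
write(60): buf=[60 88 76 87], head=1, tail=1, size=4
read(): buf=[60 _ 76 87], head=2, tail=1, size=3
read(): buf=[60 _ _ 87], head=3, tail=1, size=2
read(): buf=[60 _ _ _], head=0, tail=1, size=1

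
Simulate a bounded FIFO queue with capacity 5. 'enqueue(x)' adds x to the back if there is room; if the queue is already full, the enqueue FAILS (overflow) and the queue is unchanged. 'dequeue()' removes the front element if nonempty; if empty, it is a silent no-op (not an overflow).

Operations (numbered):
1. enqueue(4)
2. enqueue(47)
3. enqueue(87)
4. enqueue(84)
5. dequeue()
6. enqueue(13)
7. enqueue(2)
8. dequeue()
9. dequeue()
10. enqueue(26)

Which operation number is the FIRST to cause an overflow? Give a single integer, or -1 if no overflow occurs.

1. enqueue(4): size=1
2. enqueue(47): size=2
3. enqueue(87): size=3
4. enqueue(84): size=4
5. dequeue(): size=3
6. enqueue(13): size=4
7. enqueue(2): size=5
8. dequeue(): size=4
9. dequeue(): size=3
10. enqueue(26): size=4

Answer: -1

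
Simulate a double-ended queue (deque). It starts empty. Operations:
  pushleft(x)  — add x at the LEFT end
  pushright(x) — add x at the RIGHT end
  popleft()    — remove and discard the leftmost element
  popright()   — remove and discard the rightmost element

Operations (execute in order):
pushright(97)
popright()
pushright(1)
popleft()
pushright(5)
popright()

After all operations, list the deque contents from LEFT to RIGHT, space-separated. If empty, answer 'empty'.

pushright(97): [97]
popright(): []
pushright(1): [1]
popleft(): []
pushright(5): [5]
popright(): []

Answer: empty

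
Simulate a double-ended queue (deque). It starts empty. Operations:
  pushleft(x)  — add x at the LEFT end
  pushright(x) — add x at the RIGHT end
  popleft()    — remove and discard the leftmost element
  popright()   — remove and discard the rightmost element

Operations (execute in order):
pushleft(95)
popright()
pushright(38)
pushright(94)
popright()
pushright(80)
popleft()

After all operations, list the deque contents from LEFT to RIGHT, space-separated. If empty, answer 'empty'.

pushleft(95): [95]
popright(): []
pushright(38): [38]
pushright(94): [38, 94]
popright(): [38]
pushright(80): [38, 80]
popleft(): [80]

Answer: 80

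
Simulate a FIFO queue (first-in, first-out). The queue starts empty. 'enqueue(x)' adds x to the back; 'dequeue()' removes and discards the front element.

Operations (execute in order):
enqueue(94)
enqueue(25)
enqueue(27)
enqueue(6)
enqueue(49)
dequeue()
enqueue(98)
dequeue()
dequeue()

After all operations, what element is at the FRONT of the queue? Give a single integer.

Answer: 6

Derivation:
enqueue(94): queue = [94]
enqueue(25): queue = [94, 25]
enqueue(27): queue = [94, 25, 27]
enqueue(6): queue = [94, 25, 27, 6]
enqueue(49): queue = [94, 25, 27, 6, 49]
dequeue(): queue = [25, 27, 6, 49]
enqueue(98): queue = [25, 27, 6, 49, 98]
dequeue(): queue = [27, 6, 49, 98]
dequeue(): queue = [6, 49, 98]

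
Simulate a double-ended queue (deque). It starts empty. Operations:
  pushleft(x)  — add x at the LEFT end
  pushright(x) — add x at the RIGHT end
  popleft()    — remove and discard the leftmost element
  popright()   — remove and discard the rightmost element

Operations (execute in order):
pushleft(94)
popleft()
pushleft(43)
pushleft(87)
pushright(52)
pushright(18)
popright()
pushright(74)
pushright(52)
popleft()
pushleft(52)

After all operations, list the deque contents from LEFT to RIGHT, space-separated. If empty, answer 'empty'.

pushleft(94): [94]
popleft(): []
pushleft(43): [43]
pushleft(87): [87, 43]
pushright(52): [87, 43, 52]
pushright(18): [87, 43, 52, 18]
popright(): [87, 43, 52]
pushright(74): [87, 43, 52, 74]
pushright(52): [87, 43, 52, 74, 52]
popleft(): [43, 52, 74, 52]
pushleft(52): [52, 43, 52, 74, 52]

Answer: 52 43 52 74 52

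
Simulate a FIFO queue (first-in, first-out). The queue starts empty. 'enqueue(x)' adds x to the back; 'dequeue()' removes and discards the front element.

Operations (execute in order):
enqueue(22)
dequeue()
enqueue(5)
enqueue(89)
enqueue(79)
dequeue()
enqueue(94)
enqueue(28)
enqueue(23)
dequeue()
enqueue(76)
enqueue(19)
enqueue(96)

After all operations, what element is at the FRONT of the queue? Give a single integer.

enqueue(22): queue = [22]
dequeue(): queue = []
enqueue(5): queue = [5]
enqueue(89): queue = [5, 89]
enqueue(79): queue = [5, 89, 79]
dequeue(): queue = [89, 79]
enqueue(94): queue = [89, 79, 94]
enqueue(28): queue = [89, 79, 94, 28]
enqueue(23): queue = [89, 79, 94, 28, 23]
dequeue(): queue = [79, 94, 28, 23]
enqueue(76): queue = [79, 94, 28, 23, 76]
enqueue(19): queue = [79, 94, 28, 23, 76, 19]
enqueue(96): queue = [79, 94, 28, 23, 76, 19, 96]

Answer: 79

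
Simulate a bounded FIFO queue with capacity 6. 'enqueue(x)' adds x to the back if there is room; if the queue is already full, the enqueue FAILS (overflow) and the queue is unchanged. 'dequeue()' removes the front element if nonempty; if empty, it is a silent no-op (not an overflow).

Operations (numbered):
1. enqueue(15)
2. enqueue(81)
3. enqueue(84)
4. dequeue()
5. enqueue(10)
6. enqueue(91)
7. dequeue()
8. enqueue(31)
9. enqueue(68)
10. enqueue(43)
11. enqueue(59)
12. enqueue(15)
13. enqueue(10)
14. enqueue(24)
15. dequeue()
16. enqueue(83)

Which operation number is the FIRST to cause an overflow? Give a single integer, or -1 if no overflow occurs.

Answer: 11

Derivation:
1. enqueue(15): size=1
2. enqueue(81): size=2
3. enqueue(84): size=3
4. dequeue(): size=2
5. enqueue(10): size=3
6. enqueue(91): size=4
7. dequeue(): size=3
8. enqueue(31): size=4
9. enqueue(68): size=5
10. enqueue(43): size=6
11. enqueue(59): size=6=cap → OVERFLOW (fail)
12. enqueue(15): size=6=cap → OVERFLOW (fail)
13. enqueue(10): size=6=cap → OVERFLOW (fail)
14. enqueue(24): size=6=cap → OVERFLOW (fail)
15. dequeue(): size=5
16. enqueue(83): size=6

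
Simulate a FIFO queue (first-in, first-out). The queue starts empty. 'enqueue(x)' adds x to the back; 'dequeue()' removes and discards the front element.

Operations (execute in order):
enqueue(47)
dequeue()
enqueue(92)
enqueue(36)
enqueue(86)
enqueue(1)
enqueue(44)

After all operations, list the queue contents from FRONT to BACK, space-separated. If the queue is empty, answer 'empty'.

Answer: 92 36 86 1 44

Derivation:
enqueue(47): [47]
dequeue(): []
enqueue(92): [92]
enqueue(36): [92, 36]
enqueue(86): [92, 36, 86]
enqueue(1): [92, 36, 86, 1]
enqueue(44): [92, 36, 86, 1, 44]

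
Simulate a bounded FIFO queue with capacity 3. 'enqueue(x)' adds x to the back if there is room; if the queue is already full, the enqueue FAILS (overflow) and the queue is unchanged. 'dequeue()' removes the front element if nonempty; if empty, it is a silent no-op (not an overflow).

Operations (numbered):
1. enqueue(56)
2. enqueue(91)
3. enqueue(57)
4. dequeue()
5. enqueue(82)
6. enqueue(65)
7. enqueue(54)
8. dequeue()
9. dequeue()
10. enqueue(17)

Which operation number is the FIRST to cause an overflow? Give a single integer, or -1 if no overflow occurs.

1. enqueue(56): size=1
2. enqueue(91): size=2
3. enqueue(57): size=3
4. dequeue(): size=2
5. enqueue(82): size=3
6. enqueue(65): size=3=cap → OVERFLOW (fail)
7. enqueue(54): size=3=cap → OVERFLOW (fail)
8. dequeue(): size=2
9. dequeue(): size=1
10. enqueue(17): size=2

Answer: 6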